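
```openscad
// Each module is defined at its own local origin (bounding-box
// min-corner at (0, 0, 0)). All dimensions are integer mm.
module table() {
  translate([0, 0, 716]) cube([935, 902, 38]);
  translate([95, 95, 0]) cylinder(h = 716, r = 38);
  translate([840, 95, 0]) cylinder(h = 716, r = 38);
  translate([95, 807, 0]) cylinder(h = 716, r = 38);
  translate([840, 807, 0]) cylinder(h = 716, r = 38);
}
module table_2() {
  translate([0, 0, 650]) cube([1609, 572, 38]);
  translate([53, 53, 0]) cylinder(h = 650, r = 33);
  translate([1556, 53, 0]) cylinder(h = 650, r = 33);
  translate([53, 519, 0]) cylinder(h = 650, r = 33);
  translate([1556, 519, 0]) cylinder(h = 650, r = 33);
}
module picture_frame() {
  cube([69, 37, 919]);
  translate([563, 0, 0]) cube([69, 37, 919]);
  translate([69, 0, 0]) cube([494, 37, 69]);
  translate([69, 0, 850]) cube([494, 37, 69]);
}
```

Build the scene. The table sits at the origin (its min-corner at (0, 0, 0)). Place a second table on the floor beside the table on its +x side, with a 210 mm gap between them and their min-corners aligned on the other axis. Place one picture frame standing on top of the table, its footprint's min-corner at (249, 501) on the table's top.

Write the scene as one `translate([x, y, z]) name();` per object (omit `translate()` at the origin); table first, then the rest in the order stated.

table();
translate([1145, 0, 0]) table_2();
translate([249, 501, 754]) picture_frame();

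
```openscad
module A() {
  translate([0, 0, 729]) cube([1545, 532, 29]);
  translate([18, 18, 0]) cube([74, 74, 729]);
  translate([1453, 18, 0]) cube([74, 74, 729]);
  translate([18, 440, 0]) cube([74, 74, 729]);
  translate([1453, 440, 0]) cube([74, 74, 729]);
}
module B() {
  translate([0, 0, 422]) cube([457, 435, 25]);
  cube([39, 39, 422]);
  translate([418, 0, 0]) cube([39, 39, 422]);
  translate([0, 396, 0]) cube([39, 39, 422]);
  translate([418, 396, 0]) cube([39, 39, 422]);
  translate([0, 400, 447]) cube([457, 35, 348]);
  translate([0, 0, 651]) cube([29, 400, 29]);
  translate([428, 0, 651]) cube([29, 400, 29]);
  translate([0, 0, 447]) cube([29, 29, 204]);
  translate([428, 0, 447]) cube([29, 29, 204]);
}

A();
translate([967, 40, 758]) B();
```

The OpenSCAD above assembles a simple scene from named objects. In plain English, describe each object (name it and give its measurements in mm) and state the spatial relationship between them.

A is a table: top 1545 mm (x) × 532 mm (y), 29 mm thick, upper face at z = 758 mm, on four 74×74 mm square legs, each inset 18 mm from the nearest pair of top edges, running from z = 0 to the bottom of the top.

B is a chair: 457×435 mm seat, 25 mm thick, top at z = 447 mm, on four 39 mm square corner legs flush with the seat edges. A 35 mm thick backrest slab spans the full seat width, extending 348 mm above the seat top, its back face flush with the seat's +y edge. Two armrests of 29×29 mm section run along each side from the seat's front edge to the front of the backrest, top faces 233 mm above the seat top and outer faces flush with the seat's x-edges; a 29×29 mm post under the front of each armrest stands on the seat at the front corner.

The chair is on top of the table.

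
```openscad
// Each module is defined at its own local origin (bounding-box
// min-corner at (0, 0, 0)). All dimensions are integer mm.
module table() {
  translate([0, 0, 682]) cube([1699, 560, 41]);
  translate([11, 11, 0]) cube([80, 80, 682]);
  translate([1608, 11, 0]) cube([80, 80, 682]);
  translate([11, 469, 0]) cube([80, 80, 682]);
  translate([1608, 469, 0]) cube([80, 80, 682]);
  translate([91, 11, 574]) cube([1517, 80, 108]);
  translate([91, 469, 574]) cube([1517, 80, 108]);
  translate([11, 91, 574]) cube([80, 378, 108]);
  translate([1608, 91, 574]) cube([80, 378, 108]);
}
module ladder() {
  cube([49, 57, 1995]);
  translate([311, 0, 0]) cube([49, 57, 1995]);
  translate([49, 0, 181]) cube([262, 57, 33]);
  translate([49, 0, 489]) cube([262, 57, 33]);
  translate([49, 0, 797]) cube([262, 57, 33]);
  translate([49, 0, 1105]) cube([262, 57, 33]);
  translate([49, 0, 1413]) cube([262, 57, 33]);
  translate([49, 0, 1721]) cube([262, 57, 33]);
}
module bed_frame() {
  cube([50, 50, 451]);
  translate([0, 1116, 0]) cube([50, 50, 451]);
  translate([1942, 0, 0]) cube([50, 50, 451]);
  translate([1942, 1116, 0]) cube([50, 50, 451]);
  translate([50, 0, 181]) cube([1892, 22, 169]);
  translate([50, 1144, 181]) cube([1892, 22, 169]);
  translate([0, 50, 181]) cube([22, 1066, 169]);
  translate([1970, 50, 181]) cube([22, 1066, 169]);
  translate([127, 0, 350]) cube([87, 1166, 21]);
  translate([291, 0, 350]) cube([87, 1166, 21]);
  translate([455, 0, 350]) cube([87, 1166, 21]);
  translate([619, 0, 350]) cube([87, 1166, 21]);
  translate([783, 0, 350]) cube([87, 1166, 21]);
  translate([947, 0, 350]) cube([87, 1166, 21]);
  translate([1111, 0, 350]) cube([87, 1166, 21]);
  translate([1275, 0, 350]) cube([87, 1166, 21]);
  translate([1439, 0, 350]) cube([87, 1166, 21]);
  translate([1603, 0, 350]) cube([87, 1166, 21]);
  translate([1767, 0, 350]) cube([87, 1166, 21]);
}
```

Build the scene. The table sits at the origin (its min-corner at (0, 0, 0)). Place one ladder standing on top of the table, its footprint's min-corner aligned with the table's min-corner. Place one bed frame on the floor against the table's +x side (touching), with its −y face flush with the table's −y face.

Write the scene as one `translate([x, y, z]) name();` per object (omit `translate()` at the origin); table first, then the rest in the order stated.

table();
translate([0, 0, 723]) ladder();
translate([1699, 0, 0]) bed_frame();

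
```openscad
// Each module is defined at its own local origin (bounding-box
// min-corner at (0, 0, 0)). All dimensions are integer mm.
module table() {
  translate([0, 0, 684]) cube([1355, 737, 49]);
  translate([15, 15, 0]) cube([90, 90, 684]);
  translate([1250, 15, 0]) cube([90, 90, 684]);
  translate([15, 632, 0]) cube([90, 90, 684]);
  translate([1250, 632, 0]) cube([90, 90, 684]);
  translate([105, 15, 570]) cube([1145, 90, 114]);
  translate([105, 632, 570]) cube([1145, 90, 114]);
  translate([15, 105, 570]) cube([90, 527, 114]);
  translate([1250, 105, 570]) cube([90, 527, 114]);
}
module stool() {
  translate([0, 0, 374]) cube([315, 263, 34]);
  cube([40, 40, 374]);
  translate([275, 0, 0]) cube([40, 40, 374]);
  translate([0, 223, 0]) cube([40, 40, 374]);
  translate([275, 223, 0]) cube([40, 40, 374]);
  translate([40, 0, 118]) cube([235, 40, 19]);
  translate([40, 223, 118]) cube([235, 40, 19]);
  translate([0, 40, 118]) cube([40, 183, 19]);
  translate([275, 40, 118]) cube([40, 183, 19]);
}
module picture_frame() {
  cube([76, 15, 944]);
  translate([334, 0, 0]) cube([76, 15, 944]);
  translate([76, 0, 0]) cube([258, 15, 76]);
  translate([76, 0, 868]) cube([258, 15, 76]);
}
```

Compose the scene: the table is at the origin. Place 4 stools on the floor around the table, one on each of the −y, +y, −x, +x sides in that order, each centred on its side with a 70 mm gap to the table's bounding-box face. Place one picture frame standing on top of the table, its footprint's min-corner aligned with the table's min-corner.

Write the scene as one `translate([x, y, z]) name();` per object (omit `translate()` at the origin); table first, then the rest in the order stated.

table();
translate([520, -333, 0]) stool();
translate([520, 807, 0]) stool();
translate([-385, 237, 0]) stool();
translate([1425, 237, 0]) stool();
translate([0, 0, 733]) picture_frame();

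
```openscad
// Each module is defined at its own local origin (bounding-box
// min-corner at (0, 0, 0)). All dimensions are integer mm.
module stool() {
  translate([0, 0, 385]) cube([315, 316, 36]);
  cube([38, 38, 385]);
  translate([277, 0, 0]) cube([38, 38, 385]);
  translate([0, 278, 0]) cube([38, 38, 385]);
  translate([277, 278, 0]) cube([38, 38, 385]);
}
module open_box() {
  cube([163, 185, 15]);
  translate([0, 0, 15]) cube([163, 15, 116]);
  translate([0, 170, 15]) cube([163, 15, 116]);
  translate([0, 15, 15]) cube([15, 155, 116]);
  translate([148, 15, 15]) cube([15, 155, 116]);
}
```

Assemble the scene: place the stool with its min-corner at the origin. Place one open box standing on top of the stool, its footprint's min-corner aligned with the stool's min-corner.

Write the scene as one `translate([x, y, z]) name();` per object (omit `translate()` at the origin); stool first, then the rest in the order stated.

stool();
translate([0, 0, 421]) open_box();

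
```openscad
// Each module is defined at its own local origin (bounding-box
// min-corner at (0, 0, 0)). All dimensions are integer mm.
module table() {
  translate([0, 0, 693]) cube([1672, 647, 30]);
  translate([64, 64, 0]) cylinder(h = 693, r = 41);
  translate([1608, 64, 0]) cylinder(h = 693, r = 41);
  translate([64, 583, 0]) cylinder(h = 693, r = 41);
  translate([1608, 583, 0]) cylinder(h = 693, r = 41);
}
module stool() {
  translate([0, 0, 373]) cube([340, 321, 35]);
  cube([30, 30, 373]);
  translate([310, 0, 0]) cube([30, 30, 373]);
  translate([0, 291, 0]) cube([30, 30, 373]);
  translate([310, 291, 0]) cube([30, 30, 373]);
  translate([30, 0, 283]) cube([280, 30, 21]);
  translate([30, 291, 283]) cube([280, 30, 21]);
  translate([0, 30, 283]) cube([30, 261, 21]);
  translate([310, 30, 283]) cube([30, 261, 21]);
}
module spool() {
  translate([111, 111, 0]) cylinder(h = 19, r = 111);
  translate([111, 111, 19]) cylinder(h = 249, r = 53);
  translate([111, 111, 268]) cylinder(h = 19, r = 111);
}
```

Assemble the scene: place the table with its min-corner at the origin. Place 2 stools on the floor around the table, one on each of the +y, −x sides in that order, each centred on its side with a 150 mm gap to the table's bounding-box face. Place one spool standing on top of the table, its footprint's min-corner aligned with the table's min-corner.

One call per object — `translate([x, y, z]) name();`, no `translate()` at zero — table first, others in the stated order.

table();
translate([666, 797, 0]) stool();
translate([-490, 163, 0]) stool();
translate([0, 0, 723]) spool();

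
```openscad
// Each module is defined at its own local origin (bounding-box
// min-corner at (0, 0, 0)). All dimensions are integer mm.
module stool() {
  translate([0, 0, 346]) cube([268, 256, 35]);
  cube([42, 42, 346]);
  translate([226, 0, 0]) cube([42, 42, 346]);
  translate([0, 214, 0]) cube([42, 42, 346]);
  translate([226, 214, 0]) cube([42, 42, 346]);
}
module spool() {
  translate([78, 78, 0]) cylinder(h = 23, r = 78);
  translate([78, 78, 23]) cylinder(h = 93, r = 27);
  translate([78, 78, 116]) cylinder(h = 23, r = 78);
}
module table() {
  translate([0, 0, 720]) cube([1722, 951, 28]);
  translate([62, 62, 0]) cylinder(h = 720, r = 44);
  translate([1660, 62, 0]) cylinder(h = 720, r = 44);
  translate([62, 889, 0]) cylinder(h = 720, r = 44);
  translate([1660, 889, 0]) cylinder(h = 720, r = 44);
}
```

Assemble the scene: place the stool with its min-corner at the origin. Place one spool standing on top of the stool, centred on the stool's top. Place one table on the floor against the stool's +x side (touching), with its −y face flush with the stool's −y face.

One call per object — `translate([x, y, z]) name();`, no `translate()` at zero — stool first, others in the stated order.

stool();
translate([56, 50, 381]) spool();
translate([268, 0, 0]) table();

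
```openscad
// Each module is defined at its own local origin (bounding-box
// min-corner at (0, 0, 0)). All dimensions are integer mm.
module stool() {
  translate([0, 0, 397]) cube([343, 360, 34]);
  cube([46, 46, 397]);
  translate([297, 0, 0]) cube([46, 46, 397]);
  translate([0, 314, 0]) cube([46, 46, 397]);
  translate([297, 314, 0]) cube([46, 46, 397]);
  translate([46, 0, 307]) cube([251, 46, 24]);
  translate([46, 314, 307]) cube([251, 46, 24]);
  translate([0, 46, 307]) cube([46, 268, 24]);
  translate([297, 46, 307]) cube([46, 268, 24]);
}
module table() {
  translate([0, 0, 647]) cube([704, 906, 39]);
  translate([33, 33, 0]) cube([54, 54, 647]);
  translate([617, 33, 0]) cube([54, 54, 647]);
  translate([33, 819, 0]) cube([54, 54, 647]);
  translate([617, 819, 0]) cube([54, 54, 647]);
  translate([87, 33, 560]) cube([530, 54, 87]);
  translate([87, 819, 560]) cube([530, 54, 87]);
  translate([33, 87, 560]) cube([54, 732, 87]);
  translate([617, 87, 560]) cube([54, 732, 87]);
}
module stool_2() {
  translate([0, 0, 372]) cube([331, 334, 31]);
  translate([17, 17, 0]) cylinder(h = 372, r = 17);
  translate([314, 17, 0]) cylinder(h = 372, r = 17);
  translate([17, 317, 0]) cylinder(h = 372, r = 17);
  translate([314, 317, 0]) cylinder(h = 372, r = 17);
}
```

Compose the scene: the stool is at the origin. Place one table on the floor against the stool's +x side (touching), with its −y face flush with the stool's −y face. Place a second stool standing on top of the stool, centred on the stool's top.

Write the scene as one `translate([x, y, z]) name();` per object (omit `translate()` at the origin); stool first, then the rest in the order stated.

stool();
translate([343, 0, 0]) table();
translate([6, 13, 431]) stool_2();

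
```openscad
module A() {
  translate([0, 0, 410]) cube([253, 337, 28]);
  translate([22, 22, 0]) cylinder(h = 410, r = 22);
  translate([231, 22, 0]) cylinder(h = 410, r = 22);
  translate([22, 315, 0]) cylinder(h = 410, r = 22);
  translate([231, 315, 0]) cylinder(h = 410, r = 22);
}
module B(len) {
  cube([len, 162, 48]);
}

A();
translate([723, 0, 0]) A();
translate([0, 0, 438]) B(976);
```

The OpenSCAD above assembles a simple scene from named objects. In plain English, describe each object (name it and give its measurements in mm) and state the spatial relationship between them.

A is a simple wooden stool: a rectangular seat 253 mm (x) by 337 mm (y), 28 mm thick, top face at z = 438 mm, on four round legs, each 44 mm in diameter. The legs rest on z = 0, each leg's axis is inset half a diameter from the nearest pair of seat edges (so the leg's bounding box is flush with the corner).

B is a rectangular beam 976 mm long (x), 162 mm deep (y), 48 mm thick (z).

The beam spans the tops of two stools placed 470 mm apart, resting at z = 438 mm.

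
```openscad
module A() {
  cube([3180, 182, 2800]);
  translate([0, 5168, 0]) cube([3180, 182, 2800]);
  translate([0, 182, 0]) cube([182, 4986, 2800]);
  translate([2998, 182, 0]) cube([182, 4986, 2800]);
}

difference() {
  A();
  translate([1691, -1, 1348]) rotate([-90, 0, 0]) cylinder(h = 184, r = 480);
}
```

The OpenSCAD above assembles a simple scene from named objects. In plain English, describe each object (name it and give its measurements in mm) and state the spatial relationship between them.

A is the wall frame of a small rectangular building: four walls, each 2800 mm tall and 182 mm thick, enclosing a footprint 3180 mm (x) by 5350 mm (y) outside-to-outside, with no floor or roof. The front and back walls (the −y and +y sides) span the full width; the two side walls fit between them.

The house frame has a circular hole of radius 480 mm through its front wall, centred at (x = 1691, z = 1348).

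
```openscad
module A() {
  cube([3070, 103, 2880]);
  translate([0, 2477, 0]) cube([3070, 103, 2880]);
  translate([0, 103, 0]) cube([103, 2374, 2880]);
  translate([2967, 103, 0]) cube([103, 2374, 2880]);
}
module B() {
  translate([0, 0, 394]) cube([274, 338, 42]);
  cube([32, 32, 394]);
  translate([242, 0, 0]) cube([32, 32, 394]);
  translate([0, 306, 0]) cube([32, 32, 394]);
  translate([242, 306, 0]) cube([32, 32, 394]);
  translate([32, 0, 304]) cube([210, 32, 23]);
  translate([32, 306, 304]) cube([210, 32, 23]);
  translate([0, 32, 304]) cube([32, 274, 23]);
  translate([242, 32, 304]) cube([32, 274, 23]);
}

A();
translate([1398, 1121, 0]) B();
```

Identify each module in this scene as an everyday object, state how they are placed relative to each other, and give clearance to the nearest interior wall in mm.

A is a house frame. B is a stool. The stool sits inside the house frame, centred. The clearance to the nearest interior wall is 1018 mm.

Clearances: x = 1295, y = 1018; minimum 1018 mm.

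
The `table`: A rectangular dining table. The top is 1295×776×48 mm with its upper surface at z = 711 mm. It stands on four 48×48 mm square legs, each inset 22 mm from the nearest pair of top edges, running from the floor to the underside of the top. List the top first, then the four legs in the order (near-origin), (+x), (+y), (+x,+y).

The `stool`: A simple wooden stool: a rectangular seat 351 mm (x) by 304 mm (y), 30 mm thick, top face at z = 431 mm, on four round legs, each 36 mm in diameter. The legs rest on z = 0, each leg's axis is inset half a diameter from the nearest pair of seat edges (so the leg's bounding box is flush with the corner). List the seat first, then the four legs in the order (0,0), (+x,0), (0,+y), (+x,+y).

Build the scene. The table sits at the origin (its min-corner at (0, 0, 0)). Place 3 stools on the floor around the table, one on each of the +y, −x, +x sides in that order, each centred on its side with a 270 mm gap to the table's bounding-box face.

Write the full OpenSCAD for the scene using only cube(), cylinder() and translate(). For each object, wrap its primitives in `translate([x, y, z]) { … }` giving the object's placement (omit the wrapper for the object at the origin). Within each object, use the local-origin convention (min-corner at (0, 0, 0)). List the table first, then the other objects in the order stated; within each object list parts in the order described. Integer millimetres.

translate([0, 0, 663]) cube([1295, 776, 48]);
translate([22, 22, 0]) cube([48, 48, 663]);
translate([1225, 22, 0]) cube([48, 48, 663]);
translate([22, 706, 0]) cube([48, 48, 663]);
translate([1225, 706, 0]) cube([48, 48, 663]);
translate([472, 1046, 0]) {
  translate([0, 0, 401]) cube([351, 304, 30]);
  translate([18, 18, 0]) cylinder(h = 401, r = 18);
  translate([333, 18, 0]) cylinder(h = 401, r = 18);
  translate([18, 286, 0]) cylinder(h = 401, r = 18);
  translate([333, 286, 0]) cylinder(h = 401, r = 18);
}
translate([-621, 236, 0]) {
  translate([0, 0, 401]) cube([351, 304, 30]);
  translate([18, 18, 0]) cylinder(h = 401, r = 18);
  translate([333, 18, 0]) cylinder(h = 401, r = 18);
  translate([18, 286, 0]) cylinder(h = 401, r = 18);
  translate([333, 286, 0]) cylinder(h = 401, r = 18);
}
translate([1565, 236, 0]) {
  translate([0, 0, 401]) cube([351, 304, 30]);
  translate([18, 18, 0]) cylinder(h = 401, r = 18);
  translate([333, 18, 0]) cylinder(h = 401, r = 18);
  translate([18, 286, 0]) cylinder(h = 401, r = 18);
  translate([333, 286, 0]) cylinder(h = 401, r = 18);
}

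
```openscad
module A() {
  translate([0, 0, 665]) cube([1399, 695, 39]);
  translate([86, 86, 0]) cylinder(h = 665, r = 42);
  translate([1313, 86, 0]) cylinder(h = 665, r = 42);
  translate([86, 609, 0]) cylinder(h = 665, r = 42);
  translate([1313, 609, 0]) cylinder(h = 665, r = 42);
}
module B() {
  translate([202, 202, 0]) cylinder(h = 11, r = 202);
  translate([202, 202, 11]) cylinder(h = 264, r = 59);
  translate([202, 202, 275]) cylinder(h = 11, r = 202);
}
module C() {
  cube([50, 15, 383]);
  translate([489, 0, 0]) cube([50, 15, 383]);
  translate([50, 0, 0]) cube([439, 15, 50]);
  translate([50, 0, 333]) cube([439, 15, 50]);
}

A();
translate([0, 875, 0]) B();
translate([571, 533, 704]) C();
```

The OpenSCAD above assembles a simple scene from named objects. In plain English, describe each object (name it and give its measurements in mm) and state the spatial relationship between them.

A is a table with a 1399×695 mm rectangular top, 39 mm thick, top surface at z = 704 mm, supported by four round legs of 84 mm diameter, each leg's bounding box inset 44 mm from the nearest pair of top edges, running from the floor.

B is a spool: two coaxial disc flanges of radius 202 mm and thickness 11 mm, joined by a core cylinder of radius 59 mm and height 264 mm. The lower flange rests on z = 0 and the three cylinders share a vertical axis.

C is a rectangular picture frame lying in the x–z plane (depth along y). The opening is 439 mm wide (x) by 283 mm tall (z), surrounded by a border 50 mm wide on all four sides. The frame is 15 mm deep and is made of two full-height vertical stiles with two horizontal rails fitted between them.

The spool is on the floor beside the table on its +y side. The picture frame is on top of the table.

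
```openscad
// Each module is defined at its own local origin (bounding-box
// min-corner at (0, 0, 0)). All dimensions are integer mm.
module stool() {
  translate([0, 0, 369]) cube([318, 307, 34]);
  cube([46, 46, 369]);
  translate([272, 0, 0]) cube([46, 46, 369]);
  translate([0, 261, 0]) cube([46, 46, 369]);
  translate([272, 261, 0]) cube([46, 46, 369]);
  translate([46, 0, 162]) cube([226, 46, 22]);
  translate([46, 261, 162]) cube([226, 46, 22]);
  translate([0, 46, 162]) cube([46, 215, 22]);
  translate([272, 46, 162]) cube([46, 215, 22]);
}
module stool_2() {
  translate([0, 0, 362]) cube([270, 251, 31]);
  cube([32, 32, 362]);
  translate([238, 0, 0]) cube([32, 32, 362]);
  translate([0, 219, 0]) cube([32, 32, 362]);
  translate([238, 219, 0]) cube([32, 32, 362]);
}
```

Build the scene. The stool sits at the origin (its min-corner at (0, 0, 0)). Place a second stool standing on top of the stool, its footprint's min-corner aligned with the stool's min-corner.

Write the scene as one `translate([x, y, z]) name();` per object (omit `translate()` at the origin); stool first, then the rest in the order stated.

stool();
translate([0, 0, 403]) stool_2();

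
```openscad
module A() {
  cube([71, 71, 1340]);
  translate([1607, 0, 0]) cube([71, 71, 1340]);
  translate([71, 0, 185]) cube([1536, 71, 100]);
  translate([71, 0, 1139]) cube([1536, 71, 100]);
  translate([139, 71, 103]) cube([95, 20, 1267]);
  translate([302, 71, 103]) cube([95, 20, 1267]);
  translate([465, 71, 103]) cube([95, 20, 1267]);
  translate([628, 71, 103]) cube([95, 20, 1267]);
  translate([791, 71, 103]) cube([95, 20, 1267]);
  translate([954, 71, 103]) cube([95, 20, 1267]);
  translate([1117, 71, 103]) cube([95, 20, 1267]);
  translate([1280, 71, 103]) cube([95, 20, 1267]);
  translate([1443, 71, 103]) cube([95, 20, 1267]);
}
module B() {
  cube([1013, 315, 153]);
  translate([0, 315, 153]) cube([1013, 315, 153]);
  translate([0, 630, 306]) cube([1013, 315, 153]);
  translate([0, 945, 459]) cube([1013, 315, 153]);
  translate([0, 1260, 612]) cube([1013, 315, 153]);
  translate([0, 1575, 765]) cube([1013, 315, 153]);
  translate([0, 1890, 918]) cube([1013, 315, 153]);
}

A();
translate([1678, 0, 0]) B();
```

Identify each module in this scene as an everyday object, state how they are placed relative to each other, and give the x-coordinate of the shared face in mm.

The fence section's +x face and the staircase's −x face are both at x = 1678 mm.

A is a fence section. B is a staircase. The staircase is against the fence section's +x side, with their −y faces flush. The x-coordinate of the shared face is 1678 mm.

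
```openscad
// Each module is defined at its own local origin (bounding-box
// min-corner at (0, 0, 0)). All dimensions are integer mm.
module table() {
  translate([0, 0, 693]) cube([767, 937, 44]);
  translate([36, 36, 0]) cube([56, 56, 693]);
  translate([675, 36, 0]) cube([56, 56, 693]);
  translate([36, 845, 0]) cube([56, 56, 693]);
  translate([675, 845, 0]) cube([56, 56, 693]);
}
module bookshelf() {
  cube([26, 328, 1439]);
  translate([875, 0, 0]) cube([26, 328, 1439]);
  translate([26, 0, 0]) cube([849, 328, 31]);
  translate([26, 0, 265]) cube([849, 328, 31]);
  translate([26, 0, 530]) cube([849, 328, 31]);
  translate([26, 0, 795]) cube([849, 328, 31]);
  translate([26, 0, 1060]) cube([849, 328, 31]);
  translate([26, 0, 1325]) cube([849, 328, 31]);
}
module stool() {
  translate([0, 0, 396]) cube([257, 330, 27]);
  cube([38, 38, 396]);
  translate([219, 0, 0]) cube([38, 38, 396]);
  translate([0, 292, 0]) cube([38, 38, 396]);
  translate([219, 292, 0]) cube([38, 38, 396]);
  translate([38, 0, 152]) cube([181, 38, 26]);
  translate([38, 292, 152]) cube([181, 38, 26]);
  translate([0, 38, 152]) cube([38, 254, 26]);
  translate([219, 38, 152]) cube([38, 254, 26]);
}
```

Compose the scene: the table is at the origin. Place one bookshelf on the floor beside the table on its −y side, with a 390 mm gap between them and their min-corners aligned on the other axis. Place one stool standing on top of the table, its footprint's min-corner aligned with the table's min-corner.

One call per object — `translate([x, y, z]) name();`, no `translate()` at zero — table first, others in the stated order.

table();
translate([0, -718, 0]) bookshelf();
translate([0, 0, 737]) stool();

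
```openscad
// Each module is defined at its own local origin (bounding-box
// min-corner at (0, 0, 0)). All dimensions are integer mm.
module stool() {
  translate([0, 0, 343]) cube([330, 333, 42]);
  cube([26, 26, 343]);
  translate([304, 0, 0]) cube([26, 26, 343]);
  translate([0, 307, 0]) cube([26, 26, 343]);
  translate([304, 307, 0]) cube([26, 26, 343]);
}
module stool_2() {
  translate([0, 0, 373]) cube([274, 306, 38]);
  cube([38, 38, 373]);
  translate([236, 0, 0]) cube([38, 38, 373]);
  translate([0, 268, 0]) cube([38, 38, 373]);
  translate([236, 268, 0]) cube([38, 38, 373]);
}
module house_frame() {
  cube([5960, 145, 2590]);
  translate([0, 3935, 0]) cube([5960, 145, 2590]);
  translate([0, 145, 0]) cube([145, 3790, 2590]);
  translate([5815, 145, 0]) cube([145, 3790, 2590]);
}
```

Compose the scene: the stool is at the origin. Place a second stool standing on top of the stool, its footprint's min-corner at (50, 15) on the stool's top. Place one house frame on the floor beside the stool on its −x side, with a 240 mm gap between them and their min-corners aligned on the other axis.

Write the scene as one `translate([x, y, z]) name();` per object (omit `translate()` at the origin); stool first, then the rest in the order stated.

stool();
translate([50, 15, 385]) stool_2();
translate([-6200, 0, 0]) house_frame();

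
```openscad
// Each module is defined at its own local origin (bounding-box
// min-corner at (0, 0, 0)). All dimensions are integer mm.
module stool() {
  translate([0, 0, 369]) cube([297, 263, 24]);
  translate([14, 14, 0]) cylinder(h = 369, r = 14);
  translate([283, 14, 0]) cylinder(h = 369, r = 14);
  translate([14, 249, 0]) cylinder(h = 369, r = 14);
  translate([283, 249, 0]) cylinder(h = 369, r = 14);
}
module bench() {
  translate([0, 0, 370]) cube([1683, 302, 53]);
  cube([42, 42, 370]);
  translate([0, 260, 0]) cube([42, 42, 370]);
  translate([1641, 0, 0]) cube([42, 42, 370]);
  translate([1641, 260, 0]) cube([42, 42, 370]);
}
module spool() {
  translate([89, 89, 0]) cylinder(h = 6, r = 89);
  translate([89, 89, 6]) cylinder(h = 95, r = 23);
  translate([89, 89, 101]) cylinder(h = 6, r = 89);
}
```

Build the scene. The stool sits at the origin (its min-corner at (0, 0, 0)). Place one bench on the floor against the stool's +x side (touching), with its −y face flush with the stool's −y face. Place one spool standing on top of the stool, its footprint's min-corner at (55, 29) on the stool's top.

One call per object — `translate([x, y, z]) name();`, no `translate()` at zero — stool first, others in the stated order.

stool();
translate([297, 0, 0]) bench();
translate([55, 29, 393]) spool();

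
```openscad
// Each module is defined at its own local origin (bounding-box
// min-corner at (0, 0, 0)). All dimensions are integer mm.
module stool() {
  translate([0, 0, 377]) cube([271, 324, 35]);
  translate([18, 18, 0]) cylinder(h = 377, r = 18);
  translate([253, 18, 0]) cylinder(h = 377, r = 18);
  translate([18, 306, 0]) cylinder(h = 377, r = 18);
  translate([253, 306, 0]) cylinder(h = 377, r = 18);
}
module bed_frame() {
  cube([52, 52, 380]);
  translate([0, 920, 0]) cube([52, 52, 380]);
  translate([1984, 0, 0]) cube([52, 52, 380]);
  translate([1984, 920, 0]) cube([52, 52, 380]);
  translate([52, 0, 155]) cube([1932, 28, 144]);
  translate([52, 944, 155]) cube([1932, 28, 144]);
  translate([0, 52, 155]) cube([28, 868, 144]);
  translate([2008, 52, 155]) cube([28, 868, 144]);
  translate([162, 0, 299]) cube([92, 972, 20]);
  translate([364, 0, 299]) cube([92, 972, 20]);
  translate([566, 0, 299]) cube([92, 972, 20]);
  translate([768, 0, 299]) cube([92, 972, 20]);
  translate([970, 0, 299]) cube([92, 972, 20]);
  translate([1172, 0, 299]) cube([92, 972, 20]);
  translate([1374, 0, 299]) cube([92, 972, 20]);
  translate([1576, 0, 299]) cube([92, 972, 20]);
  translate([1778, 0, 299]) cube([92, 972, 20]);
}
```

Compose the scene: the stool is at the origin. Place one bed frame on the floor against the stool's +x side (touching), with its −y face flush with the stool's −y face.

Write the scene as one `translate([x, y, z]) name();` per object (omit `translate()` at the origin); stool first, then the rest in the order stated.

stool();
translate([271, 0, 0]) bed_frame();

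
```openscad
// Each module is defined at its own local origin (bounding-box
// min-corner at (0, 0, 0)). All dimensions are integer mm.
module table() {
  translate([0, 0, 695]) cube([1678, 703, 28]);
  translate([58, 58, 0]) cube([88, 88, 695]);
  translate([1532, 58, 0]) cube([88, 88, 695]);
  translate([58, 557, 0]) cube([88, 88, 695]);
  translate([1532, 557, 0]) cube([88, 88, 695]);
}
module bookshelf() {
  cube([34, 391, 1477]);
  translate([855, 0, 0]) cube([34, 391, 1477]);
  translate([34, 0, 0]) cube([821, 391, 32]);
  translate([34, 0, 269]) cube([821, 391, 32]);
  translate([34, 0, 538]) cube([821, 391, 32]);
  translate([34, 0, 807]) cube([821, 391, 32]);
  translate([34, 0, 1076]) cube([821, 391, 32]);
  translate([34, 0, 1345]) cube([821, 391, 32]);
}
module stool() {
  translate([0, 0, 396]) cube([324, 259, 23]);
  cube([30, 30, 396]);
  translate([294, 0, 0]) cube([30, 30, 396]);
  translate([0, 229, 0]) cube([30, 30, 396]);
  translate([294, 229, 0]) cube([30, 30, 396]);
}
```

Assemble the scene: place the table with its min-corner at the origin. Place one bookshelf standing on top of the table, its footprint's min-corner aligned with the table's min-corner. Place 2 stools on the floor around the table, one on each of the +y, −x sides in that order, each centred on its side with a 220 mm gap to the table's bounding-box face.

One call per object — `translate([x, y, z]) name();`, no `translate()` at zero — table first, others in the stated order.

table();
translate([0, 0, 723]) bookshelf();
translate([677, 923, 0]) stool();
translate([-544, 222, 0]) stool();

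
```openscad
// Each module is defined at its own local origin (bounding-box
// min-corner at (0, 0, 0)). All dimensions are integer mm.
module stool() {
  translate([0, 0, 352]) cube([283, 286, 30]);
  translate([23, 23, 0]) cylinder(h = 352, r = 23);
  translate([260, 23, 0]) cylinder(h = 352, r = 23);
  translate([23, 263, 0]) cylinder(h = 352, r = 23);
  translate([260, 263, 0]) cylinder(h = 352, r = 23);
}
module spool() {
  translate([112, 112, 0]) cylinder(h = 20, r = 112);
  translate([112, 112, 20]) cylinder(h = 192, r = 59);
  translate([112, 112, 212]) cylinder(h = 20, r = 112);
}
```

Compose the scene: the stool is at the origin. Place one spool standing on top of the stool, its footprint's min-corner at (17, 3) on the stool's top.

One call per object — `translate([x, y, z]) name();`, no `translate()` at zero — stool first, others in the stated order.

stool();
translate([17, 3, 382]) spool();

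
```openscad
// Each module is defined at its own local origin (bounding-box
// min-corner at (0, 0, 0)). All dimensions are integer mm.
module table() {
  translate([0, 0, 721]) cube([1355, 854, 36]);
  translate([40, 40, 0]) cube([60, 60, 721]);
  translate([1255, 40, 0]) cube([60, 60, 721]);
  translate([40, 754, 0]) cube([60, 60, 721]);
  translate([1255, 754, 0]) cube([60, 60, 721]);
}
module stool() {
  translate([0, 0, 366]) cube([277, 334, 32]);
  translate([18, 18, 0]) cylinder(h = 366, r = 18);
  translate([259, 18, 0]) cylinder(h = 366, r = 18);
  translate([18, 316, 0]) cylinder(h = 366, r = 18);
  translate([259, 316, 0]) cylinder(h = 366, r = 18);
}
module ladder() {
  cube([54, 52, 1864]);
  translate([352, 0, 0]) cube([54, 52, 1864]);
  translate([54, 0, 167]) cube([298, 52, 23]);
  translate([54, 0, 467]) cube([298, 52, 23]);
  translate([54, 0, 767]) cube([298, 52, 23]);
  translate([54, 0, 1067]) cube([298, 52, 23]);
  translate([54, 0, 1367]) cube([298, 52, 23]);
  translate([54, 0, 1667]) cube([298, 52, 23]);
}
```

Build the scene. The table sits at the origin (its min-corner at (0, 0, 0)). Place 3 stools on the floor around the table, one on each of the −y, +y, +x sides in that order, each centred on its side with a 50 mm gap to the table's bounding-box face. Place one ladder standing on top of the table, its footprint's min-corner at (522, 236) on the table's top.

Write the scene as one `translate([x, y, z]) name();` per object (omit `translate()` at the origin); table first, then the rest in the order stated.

table();
translate([539, -384, 0]) stool();
translate([539, 904, 0]) stool();
translate([1405, 260, 0]) stool();
translate([522, 236, 757]) ladder();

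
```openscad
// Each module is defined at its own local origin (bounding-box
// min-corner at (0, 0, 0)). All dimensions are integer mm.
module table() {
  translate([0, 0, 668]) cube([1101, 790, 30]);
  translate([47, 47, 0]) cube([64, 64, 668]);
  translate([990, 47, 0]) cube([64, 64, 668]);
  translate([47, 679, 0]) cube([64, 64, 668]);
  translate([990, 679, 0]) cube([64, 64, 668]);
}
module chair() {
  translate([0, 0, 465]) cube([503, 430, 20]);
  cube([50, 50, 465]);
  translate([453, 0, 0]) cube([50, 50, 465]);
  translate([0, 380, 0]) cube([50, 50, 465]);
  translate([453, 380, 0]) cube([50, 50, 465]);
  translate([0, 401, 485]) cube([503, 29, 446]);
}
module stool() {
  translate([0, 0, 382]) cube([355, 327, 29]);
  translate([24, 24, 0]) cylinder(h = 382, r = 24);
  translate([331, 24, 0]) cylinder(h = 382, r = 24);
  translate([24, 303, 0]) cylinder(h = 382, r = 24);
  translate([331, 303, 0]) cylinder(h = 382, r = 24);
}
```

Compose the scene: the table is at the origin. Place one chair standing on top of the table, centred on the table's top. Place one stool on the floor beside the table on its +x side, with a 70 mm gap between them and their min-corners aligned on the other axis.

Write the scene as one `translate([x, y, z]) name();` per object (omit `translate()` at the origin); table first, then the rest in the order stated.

table();
translate([299, 180, 698]) chair();
translate([1171, 0, 0]) stool();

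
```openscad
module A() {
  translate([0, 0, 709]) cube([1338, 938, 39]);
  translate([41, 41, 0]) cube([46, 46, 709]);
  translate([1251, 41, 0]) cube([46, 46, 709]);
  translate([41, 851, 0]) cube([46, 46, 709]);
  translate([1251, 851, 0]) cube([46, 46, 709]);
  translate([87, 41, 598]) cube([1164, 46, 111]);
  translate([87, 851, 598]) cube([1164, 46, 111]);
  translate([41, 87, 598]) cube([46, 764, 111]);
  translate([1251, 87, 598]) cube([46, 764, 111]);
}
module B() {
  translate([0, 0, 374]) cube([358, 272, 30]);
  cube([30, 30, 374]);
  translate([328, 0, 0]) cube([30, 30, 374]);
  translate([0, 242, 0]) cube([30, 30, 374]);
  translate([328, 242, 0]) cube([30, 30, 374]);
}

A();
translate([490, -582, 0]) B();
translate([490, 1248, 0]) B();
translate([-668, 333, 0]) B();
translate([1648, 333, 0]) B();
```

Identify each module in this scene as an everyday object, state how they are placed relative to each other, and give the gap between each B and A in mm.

Each stool's nearest face is 310 mm from the table's bounding box.

A is a table. B is a stool. Four stools sit around the table at the −y, +y, −x, +x sides. The gap between each stool and the table is 310 mm.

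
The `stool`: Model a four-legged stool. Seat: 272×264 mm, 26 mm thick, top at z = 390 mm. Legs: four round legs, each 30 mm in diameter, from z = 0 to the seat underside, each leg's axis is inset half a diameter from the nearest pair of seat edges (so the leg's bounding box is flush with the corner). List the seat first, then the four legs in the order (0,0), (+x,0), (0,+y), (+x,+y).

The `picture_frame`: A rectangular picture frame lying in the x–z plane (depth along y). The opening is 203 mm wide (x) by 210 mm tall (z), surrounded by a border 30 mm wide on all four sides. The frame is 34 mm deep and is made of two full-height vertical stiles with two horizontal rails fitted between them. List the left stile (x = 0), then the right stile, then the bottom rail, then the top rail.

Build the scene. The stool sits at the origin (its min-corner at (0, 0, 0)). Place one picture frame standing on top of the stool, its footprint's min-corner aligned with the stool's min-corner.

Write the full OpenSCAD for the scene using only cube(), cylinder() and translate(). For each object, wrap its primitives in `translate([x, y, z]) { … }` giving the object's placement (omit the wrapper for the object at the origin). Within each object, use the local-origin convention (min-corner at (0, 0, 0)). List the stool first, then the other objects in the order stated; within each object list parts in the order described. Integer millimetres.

translate([0, 0, 364]) cube([272, 264, 26]);
translate([15, 15, 0]) cylinder(h = 364, r = 15);
translate([257, 15, 0]) cylinder(h = 364, r = 15);
translate([15, 249, 0]) cylinder(h = 364, r = 15);
translate([257, 249, 0]) cylinder(h = 364, r = 15);
translate([0, 0, 390]) {
  cube([30, 34, 270]);
  translate([233, 0, 0]) cube([30, 34, 270]);
  translate([30, 0, 0]) cube([203, 34, 30]);
  translate([30, 0, 240]) cube([203, 34, 30]);
}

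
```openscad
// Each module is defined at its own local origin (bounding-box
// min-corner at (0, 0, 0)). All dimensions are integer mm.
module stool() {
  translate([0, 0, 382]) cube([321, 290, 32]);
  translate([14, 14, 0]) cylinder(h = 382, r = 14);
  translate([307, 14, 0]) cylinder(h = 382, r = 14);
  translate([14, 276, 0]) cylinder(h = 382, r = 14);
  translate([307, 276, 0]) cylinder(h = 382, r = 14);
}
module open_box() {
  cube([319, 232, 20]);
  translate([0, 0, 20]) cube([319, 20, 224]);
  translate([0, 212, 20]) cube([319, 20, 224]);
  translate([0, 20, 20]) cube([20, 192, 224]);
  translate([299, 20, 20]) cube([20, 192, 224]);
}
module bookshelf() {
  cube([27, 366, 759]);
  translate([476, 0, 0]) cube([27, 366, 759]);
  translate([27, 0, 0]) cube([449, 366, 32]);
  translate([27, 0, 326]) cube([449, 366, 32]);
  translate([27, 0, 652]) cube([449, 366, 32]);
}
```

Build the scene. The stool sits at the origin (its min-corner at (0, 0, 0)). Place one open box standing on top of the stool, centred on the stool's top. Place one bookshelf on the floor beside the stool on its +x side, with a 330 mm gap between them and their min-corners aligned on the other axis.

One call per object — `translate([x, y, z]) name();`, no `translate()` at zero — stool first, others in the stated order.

stool();
translate([1, 29, 414]) open_box();
translate([651, 0, 0]) bookshelf();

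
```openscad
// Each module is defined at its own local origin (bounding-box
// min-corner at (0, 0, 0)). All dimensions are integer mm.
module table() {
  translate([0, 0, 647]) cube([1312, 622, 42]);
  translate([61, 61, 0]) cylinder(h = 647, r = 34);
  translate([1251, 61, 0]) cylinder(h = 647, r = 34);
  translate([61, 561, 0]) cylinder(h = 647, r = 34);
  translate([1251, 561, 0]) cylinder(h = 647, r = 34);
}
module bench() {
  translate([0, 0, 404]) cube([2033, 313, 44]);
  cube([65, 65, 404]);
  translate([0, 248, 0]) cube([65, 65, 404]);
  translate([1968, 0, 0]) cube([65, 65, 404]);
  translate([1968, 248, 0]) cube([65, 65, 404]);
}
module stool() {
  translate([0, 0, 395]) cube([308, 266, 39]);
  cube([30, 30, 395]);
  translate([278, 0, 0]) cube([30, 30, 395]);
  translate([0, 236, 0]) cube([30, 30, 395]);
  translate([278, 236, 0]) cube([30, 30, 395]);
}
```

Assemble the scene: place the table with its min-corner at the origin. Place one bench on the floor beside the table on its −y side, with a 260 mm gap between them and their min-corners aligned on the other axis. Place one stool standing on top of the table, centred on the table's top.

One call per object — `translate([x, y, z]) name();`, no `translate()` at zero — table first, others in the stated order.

table();
translate([0, -573, 0]) bench();
translate([502, 178, 689]) stool();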